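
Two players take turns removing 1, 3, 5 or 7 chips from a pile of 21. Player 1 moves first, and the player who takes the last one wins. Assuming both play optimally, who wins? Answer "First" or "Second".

Positions where the player to move wins (W) vs loses (L):
i:   0  1  2  3  4  5  6  7  8  9 10 11 12 13 14 15 16 17 18 19 20 21
     L  W  L  W  L  W  L  W  L  W  L  W  L  W  L  W  L  W  L  W  L  W
Position 21 is W, so the first player wins.

First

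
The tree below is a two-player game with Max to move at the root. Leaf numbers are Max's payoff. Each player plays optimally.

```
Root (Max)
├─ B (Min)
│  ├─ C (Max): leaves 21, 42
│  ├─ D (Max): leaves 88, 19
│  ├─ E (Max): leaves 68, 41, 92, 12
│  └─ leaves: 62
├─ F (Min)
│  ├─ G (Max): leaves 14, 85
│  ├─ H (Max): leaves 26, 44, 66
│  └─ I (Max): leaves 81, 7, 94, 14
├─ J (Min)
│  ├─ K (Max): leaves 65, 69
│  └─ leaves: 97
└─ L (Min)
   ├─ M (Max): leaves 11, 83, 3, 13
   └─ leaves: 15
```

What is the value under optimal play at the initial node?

69

C (Max): max(21, 42) = 42
D (Max): max(88, 19) = 88
E (Max): max(68, 41, 92, 12) = 92
B (Min): min(42, 88, 92, 62) = 42
G (Max): max(14, 85) = 85
H (Max): max(26, 44, 66) = 66
I (Max): max(81, 7, 94, 14) = 94
F (Min): min(85, 66, 94) = 66
K (Max): max(65, 69) = 69
J (Min): min(69, 97) = 69
M (Max): max(11, 83, 3, 13) = 83
L (Min): min(83, 15) = 15
Root (Max): max(42, 66, 69, 15) = 69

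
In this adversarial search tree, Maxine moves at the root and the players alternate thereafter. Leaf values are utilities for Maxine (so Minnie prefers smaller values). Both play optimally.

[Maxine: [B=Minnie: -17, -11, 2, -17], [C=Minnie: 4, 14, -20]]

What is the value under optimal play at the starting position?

B (Minnie): min(-17, -11, 2, -17) = -17
C (Minnie): min(4, 14, -20) = -20
Root (Maxine): max(-17, -20) = -17

-17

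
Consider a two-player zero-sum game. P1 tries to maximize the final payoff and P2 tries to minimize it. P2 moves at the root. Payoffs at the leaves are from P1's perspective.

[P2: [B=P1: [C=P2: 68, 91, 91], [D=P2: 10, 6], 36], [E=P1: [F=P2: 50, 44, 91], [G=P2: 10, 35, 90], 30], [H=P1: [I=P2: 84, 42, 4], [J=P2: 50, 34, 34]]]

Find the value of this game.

C (P2): min(68, 91, 91) = 68
D (P2): min(10, 6) = 6
B (P1): max(68, 6, 36) = 68
F (P2): min(50, 44, 91) = 44
G (P2): min(10, 35, 90) = 10
E (P1): max(44, 10, 30) = 44
I (P2): min(84, 42, 4) = 4
J (P2): min(50, 34, 34) = 34
H (P1): max(4, 34) = 34
Root (P2): min(68, 44, 34) = 34

34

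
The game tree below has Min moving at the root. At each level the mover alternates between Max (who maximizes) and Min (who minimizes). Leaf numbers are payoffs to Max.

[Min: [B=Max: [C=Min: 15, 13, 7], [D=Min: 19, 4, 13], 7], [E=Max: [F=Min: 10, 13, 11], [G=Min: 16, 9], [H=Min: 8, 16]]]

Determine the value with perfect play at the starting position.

7

C (Min): min(15, 13, 7) = 7
D (Min): min(19, 4, 13) = 4
B (Max): max(7, 4, 7) = 7
F (Min): min(10, 13, 11) = 10
G (Min): min(16, 9) = 9
H (Min): min(8, 16) = 8
E (Max): max(10, 9, 8) = 10
Root (Min): min(7, 10) = 7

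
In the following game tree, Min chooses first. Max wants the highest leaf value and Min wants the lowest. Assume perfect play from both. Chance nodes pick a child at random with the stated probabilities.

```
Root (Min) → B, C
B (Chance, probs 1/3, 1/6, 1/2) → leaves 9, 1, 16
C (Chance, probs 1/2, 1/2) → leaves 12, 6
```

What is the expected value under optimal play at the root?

B (Chance): 1/3·9 + 1/6·1 + 1/2·16 = 11.17
C (Chance): 1/2·12 + 1/2·6 = 9
Root (Min): min(11.17, 9) = 9

9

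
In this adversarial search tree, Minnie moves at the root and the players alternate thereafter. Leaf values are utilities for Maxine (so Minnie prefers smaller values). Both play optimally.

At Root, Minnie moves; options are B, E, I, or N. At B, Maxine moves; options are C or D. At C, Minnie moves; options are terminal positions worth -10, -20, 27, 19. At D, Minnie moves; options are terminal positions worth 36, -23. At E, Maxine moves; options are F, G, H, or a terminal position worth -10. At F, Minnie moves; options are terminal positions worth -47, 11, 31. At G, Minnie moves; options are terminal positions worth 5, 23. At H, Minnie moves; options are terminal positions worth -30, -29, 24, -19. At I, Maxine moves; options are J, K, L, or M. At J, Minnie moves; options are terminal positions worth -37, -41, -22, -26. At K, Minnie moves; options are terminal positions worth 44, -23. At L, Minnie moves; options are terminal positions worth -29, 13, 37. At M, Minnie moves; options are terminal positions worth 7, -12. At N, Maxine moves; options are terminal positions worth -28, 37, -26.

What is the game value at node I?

J: min(-37, -41, -22, -26) = -41
K: min(44, -23) = -23
L: min(-29, 13, 37) = -29
M: min(7, -12) = -12
I: max(-41, -23, -29, -12) = -12

-12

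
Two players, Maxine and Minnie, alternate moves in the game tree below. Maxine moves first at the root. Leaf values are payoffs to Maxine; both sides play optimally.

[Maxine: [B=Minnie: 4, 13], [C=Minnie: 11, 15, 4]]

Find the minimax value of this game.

B (Minnie): min(4, 13) = 4
C (Minnie): min(11, 15, 4) = 4
Root (Maxine): max(4, 4) = 4

4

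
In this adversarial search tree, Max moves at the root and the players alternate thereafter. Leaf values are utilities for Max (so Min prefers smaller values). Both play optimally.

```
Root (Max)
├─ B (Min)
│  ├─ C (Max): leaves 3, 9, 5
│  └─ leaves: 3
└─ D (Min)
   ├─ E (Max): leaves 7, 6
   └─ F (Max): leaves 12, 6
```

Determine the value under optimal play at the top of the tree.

C (Max): max(3, 9, 5) = 9
B (Min): min(9, 3) = 3
E (Max): max(7, 6) = 7
F (Max): max(12, 6) = 12
D (Min): min(7, 12) = 7
Root (Max): max(3, 7) = 7

7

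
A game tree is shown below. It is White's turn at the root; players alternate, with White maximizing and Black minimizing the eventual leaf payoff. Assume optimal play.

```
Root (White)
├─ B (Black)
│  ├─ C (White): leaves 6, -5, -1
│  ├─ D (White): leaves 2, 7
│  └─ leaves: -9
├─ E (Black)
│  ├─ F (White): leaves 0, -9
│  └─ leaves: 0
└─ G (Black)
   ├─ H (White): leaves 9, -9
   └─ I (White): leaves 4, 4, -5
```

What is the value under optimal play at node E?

0

F: max(0, -9) = 0
E: min(0, 0) = 0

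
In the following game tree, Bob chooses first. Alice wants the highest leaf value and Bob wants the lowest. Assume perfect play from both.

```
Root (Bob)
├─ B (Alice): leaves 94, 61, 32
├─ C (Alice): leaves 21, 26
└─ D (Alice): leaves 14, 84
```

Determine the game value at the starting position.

B (Alice): max(94, 61, 32) = 94
C (Alice): max(21, 26) = 26
D (Alice): max(14, 84) = 84
Root (Bob): min(94, 26, 84) = 26

26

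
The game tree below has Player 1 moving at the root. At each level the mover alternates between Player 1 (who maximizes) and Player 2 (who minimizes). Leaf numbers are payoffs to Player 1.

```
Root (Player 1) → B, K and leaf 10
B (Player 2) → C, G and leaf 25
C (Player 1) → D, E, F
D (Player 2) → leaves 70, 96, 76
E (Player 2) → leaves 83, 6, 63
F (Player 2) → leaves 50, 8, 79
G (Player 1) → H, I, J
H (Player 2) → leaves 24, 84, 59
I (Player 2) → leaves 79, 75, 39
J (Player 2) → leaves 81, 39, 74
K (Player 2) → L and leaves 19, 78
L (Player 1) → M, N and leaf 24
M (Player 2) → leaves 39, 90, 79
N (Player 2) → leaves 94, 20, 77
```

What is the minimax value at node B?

D: min(70, 96, 76) = 70
E: min(83, 6, 63) = 6
F: min(50, 8, 79) = 8
C: max(70, 6, 8) = 70
H: min(24, 84, 59) = 24
I: min(79, 75, 39) = 39
J: min(81, 39, 74) = 39
G: max(24, 39, 39) = 39
B: min(70, 39, 25) = 25

25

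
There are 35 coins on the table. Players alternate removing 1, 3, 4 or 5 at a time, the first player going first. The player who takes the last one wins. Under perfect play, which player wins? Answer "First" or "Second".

First

Positions where the player to move wins (W) vs loses (L):
i:   0  1  2  3  4  5  6  7  8  9 10 11 12 13 14 15 16 17 18 19 20 21 22 23 24 25 26 27 28 29 30 31 32 33 34 35
     L  W  L  W  W  W  W  W  L  W  L  W  W  W  W  W  L  W  L  W  W  W  W  W  L  W  L  W  W  W  W  W  L  W  L  W
Position 35 is W, so the first player wins.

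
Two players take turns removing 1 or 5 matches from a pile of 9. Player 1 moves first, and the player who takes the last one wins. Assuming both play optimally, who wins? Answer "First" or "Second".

i:   0  1  2  3  4  5  6  7  8  9
     L  W  L  W  L  W  L  W  L  W
Position 9 is W, so the first player wins.

First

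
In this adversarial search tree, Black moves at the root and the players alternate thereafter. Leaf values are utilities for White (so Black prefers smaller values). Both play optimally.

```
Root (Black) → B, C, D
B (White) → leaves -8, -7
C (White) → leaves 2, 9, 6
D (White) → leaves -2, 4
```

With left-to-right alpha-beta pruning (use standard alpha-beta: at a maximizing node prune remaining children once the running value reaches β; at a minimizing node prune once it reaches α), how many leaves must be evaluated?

B [α=-∞,β=+∞]: v=-7
C [α=-∞,β=-7]: v=2 after child 1 ≥ β → β-cutoff, skip 2
D [α=-∞,β=-7]: v=-2 after child 1 ≥ β → β-cutoff, skip 1
Root [α=-∞,β=+∞]: v=-7
Leaves evaluated: 4 of 7.

4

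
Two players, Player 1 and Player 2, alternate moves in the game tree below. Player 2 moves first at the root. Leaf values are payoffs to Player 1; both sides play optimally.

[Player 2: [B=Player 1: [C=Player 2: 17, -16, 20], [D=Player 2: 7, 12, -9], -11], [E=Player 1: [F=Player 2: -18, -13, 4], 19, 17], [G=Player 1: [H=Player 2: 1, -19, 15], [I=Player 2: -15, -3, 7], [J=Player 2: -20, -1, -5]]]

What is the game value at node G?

-15

H: min(1, -19, 15) = -19
I: min(-15, -3, 7) = -15
J: min(-20, -1, -5) = -20
G: max(-19, -15, -20) = -15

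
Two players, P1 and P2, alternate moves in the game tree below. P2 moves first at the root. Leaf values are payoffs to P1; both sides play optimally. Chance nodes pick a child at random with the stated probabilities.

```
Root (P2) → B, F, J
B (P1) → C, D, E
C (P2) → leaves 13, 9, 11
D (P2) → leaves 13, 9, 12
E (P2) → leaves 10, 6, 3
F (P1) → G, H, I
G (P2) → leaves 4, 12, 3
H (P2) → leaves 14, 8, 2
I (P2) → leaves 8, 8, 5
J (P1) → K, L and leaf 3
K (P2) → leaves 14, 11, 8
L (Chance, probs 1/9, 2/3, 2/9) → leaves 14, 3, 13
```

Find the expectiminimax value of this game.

C (P2): min(13, 9, 11) = 9
D (P2): min(13, 9, 12) = 9
E (P2): min(10, 6, 3) = 3
B (P1): max(9, 9, 3) = 9
G (P2): min(4, 12, 3) = 3
H (P2): min(14, 8, 2) = 2
I (P2): min(8, 8, 5) = 5
F (P1): max(3, 2, 5) = 5
K (P2): min(14, 11, 8) = 8
L (Chance): 1/9·14 + 2/3·3 + 2/9·13 = 6.44
J (P1): max(8, 6.44, 3) = 8
Root (P2): min(9, 5, 8) = 5

5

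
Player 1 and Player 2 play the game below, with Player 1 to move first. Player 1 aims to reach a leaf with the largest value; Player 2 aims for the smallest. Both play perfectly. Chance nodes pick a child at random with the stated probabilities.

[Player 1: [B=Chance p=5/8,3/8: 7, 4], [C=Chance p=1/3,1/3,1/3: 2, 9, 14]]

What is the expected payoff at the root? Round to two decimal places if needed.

8.33

B (Chance): 5/8·7 + 3/8·4 = 5.88
C (Chance): 1/3·2 + 1/3·9 + 1/3·14 = 8.33
Root (Player 1): max(5.88, 8.33) = 8.33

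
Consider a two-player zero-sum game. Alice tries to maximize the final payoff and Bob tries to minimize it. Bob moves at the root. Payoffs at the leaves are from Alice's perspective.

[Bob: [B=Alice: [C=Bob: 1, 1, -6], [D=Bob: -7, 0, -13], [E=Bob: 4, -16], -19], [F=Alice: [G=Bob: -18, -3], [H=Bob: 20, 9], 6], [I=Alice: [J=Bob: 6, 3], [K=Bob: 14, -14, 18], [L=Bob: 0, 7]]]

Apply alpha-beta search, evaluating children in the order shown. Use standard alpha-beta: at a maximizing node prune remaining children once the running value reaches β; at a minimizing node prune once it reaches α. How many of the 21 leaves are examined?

C [α=-∞,β=+∞]: v=-6
D [α=-6,β=+∞]: v=-7 after child 1 ≤ α → α-cutoff, skip 2
E [α=-6,β=+∞]: v=-16
B [α=-∞,β=+∞]: v=-6
G [α=-∞,β=-6]: v=-18
H [α=-18,β=-6]: v=9
F [α=-∞,β=-6]: v=9 after child 2 ≥ β → β-cutoff, skip 1
J [α=-∞,β=-6]: v=3
I [α=-∞,β=-6]: v=3 after child 1 ≥ β → β-cutoff, skip 2
Root [α=-∞,β=+∞]: v=-6
Leaves evaluated: 13 of 21.

13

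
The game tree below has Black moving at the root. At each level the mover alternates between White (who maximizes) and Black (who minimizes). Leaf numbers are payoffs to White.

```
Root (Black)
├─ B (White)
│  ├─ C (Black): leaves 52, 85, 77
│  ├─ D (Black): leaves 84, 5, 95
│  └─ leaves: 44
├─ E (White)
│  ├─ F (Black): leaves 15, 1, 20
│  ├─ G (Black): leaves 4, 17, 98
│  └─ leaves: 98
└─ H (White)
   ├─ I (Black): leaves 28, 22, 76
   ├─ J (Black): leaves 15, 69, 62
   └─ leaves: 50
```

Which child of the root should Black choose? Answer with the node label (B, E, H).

C (Black): min(52, 85, 77) = 52
D (Black): min(84, 5, 95) = 5
B (White): max(52, 5, 44) = 52
F (Black): min(15, 1, 20) = 1
G (Black): min(4, 17, 98) = 4
E (White): max(1, 4, 98) = 98
I (Black): min(28, 22, 76) = 22
J (Black): min(15, 69, 62) = 15
H (White): max(22, 15, 50) = 50
Root (Black): min(52, 98, 50) = 50
Black picks the child with the lowest value: H (value 50).

H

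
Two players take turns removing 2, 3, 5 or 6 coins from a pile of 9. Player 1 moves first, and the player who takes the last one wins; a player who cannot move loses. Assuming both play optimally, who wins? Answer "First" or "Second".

W/L table (W = player to move can force a win):
i:   0  1  2  3  4  5  6  7  8  9
     L  L  W  W  W  W  W  W  L  L
Position 9 is L, so the second player wins.

Second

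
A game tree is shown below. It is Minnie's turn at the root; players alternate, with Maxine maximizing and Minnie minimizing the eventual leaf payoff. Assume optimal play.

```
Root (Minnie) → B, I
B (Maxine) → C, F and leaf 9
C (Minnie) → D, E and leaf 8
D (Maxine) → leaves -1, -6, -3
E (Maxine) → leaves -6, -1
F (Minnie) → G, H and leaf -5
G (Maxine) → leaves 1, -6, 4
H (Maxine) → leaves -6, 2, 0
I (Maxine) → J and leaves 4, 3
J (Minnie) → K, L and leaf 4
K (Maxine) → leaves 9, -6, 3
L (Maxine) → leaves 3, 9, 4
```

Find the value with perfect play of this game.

4

D (Maxine): max(-1, -6, -3) = -1
E (Maxine): max(-6, -1) = -1
C (Minnie): min(-1, -1, 8) = -1
G (Maxine): max(1, -6, 4) = 4
H (Maxine): max(-6, 2, 0) = 2
F (Minnie): min(4, 2, -5) = -5
B (Maxine): max(-1, -5, 9) = 9
K (Maxine): max(9, -6, 3) = 9
L (Maxine): max(3, 9, 4) = 9
J (Minnie): min(9, 9, 4) = 4
I (Maxine): max(4, 4, 3) = 4
Root (Minnie): min(9, 4) = 4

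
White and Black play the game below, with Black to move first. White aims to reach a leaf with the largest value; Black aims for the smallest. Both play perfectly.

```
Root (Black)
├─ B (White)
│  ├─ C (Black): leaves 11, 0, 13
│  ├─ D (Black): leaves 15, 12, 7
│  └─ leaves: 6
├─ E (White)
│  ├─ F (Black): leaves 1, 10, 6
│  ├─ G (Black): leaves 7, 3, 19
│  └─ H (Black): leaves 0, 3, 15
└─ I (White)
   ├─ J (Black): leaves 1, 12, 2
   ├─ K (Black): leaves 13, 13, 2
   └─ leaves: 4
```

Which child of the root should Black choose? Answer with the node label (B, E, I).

E

C (Black): min(11, 0, 13) = 0
D (Black): min(15, 12, 7) = 7
B (White): max(0, 7, 6) = 7
F (Black): min(1, 10, 6) = 1
G (Black): min(7, 3, 19) = 3
H (Black): min(0, 3, 15) = 0
E (White): max(1, 3, 0) = 3
J (Black): min(1, 12, 2) = 1
K (Black): min(13, 13, 2) = 2
I (White): max(1, 2, 4) = 4
Root (Black): min(7, 3, 4) = 3
Black picks the child with the lowest value: E (value 3).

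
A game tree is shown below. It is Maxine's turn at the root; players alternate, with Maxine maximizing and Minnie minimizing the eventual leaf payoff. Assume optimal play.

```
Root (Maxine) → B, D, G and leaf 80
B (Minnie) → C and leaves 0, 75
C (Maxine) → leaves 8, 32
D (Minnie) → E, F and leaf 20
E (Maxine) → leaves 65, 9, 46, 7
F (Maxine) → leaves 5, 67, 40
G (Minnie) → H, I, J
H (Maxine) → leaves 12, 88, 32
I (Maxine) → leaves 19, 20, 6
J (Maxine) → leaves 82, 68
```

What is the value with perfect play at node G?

20

H: max(12, 88, 32) = 88
I: max(19, 20, 6) = 20
J: max(82, 68) = 82
G: min(88, 20, 82) = 20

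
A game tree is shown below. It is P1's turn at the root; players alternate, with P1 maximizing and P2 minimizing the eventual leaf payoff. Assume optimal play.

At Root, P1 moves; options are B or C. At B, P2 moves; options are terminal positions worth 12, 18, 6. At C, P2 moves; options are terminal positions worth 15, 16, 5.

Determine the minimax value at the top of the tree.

6

B (P2): min(12, 18, 6) = 6
C (P2): min(15, 16, 5) = 5
Root (P1): max(6, 5) = 6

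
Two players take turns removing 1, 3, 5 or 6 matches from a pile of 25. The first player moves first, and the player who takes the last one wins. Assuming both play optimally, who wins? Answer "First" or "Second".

W/L table (W = player to move can force a win):
i:   0  1  2  3  4  5  6  7  8  9 10 11 12 13 14 15 16 17 18 19 20 21 22 23 24 25
     L  W  L  W  L  W  W  W  W  W  W  L  W  L  W  L  W  W  W  W  W  W  L  W  L  W
Position 25 is W, so the first player wins.

First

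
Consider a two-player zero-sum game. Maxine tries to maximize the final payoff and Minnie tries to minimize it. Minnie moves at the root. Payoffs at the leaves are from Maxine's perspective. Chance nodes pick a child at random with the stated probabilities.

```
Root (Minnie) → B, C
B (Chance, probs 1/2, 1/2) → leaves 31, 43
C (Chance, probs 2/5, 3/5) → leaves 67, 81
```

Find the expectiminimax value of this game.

B (Chance): 1/2·31 + 1/2·43 = 37
C (Chance): 2/5·67 + 3/5·81 = 75.4
Root (Minnie): min(37, 75.4) = 37

37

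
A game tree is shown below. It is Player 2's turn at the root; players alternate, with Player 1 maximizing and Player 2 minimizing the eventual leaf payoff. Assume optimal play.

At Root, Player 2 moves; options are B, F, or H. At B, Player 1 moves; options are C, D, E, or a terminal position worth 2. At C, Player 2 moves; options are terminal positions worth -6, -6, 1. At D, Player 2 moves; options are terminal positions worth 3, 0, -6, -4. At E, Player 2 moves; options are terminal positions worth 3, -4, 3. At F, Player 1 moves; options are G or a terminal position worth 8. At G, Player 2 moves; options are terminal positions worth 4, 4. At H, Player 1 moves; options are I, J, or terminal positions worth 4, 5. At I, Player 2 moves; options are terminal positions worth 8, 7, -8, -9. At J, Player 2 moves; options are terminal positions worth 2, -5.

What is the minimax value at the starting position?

2

C (Player 2): min(-6, -6, 1) = -6
D (Player 2): min(3, 0, -6, -4) = -6
E (Player 2): min(3, -4, 3) = -4
B (Player 1): max(-6, -6, -4, 2) = 2
G (Player 2): min(4, 4) = 4
F (Player 1): max(4, 8) = 8
I (Player 2): min(8, 7, -8, -9) = -9
J (Player 2): min(2, -5) = -5
H (Player 1): max(-9, -5, 4, 5) = 5
Root (Player 2): min(2, 8, 5) = 2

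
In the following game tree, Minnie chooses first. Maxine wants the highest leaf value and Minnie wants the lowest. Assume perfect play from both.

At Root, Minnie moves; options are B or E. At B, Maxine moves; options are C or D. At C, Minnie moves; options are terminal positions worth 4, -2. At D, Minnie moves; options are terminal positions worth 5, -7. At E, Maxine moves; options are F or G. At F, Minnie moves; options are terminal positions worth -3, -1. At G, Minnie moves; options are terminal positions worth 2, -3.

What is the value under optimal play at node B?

-2

C: min(4, -2) = -2
D: min(5, -7) = -7
B: max(-2, -7) = -2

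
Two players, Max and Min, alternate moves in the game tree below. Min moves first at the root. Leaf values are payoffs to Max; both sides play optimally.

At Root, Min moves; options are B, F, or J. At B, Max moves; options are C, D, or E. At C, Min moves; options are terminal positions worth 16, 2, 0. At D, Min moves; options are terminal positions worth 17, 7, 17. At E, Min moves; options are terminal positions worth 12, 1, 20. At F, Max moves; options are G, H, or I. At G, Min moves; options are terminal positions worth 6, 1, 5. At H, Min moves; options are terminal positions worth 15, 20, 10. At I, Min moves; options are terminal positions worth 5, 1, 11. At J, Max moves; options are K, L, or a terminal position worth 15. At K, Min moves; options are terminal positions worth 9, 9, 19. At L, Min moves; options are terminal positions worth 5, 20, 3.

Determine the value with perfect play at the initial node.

7

C (Min): min(16, 2, 0) = 0
D (Min): min(17, 7, 17) = 7
E (Min): min(12, 1, 20) = 1
B (Max): max(0, 7, 1) = 7
G (Min): min(6, 1, 5) = 1
H (Min): min(15, 20, 10) = 10
I (Min): min(5, 1, 11) = 1
F (Max): max(1, 10, 1) = 10
K (Min): min(9, 9, 19) = 9
L (Min): min(5, 20, 3) = 3
J (Max): max(9, 3, 15) = 15
Root (Min): min(7, 10, 15) = 7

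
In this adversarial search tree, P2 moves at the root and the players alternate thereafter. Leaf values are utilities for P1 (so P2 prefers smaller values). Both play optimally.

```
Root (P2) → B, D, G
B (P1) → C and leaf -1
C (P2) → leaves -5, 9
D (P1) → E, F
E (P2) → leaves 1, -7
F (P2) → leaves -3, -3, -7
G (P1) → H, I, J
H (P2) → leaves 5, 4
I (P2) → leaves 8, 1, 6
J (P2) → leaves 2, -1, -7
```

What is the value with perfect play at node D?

-7

E: min(1, -7) = -7
F: min(-3, -3, -7) = -7
D: max(-7, -7) = -7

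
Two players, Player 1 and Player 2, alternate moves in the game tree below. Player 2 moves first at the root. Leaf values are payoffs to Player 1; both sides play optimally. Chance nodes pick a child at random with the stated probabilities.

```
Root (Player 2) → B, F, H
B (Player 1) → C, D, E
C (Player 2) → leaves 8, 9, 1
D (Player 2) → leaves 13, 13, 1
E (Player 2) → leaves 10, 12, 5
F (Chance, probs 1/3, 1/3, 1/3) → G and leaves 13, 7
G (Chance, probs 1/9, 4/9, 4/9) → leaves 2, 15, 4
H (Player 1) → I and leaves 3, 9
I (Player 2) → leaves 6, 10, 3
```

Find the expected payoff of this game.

5

C (Player 2): min(8, 9, 1) = 1
D (Player 2): min(13, 13, 1) = 1
E (Player 2): min(10, 12, 5) = 5
B (Player 1): max(1, 1, 5) = 5
G (Chance): 1/9·2 + 4/9·15 + 4/9·4 = 8.67
F (Chance): 1/3·8.67 + 1/3·13 + 1/3·7 = 9.56
I (Player 2): min(6, 10, 3) = 3
H (Player 1): max(3, 3, 9) = 9
Root (Player 2): min(5, 9.56, 9) = 5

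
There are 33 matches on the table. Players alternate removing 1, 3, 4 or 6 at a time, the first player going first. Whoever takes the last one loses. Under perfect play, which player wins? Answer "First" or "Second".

First

Mark each pile size as W (mover wins) or L (mover loses):
i:   0  1  2  3  4  5  6  7  8  9 10 11 12 13 14 15 16 17 18 19 20 21 22 23 24 25 26 27 28 29 30 31 32 33
     W  L  W  L  W  W  W  W  L  W  L  W  W  W  W  L  W  L  W  W  W  W  L  W  L  W  W  W  W  L  W  L  W  W
Position 33 is W, so the first player wins.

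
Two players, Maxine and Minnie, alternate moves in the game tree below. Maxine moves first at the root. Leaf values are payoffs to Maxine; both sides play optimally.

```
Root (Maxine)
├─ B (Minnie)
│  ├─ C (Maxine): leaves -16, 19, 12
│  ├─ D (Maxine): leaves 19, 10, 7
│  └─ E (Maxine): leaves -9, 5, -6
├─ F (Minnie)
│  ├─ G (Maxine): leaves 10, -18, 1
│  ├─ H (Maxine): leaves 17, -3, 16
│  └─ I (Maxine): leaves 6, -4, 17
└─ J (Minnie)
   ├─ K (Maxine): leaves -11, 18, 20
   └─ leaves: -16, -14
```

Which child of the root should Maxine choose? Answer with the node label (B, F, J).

C (Maxine): max(-16, 19, 12) = 19
D (Maxine): max(19, 10, 7) = 19
E (Maxine): max(-9, 5, -6) = 5
B (Minnie): min(19, 19, 5) = 5
G (Maxine): max(10, -18, 1) = 10
H (Maxine): max(17, -3, 16) = 17
I (Maxine): max(6, -4, 17) = 17
F (Minnie): min(10, 17, 17) = 10
K (Maxine): max(-11, 18, 20) = 20
J (Minnie): min(20, -16, -14) = -16
Root (Maxine): max(5, 10, -16) = 10
Maxine picks the child with the highest value: F (value 10).

F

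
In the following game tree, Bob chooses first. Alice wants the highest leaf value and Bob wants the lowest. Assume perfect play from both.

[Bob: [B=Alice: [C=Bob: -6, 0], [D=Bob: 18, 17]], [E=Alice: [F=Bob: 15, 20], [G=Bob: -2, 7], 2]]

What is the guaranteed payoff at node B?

C: min(-6, 0) = -6
D: min(18, 17) = 17
B: max(-6, 17) = 17

17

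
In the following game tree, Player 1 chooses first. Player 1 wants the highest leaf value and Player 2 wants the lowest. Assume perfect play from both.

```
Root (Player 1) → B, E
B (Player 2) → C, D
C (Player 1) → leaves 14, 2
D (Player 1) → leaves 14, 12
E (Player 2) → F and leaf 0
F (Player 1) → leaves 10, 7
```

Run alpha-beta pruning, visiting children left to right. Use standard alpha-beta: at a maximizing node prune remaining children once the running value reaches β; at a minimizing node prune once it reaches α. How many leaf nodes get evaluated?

C [α=-∞,β=+∞]: v=14
D [α=-∞,β=14]: v=14 after child 1 ≥ β → β-cutoff, skip 1
B [α=-∞,β=+∞]: v=14
F [α=14,β=+∞]: v=10
E [α=14,β=+∞]: v=10 after child 1 ≤ α → α-cutoff, skip 1
Root [α=-∞,β=+∞]: v=14
Leaves evaluated: 5 of 7.

5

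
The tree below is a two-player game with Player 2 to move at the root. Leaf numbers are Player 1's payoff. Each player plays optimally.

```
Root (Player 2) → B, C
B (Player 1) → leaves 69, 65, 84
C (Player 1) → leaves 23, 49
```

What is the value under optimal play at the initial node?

49

B (Player 1): max(69, 65, 84) = 84
C (Player 1): max(23, 49) = 49
Root (Player 2): min(84, 49) = 49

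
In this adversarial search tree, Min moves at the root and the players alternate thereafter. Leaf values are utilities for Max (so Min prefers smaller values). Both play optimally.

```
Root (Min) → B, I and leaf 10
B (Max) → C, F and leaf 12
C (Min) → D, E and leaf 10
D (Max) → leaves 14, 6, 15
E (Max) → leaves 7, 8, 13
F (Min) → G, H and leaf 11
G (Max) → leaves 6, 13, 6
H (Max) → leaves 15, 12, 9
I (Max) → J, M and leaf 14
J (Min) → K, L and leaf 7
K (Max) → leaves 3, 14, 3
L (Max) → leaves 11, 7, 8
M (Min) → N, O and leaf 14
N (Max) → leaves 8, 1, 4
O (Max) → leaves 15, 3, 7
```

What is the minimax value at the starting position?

10

D (Max): max(14, 6, 15) = 15
E (Max): max(7, 8, 13) = 13
C (Min): min(15, 13, 10) = 10
G (Max): max(6, 13, 6) = 13
H (Max): max(15, 12, 9) = 15
F (Min): min(13, 15, 11) = 11
B (Max): max(10, 11, 12) = 12
K (Max): max(3, 14, 3) = 14
L (Max): max(11, 7, 8) = 11
J (Min): min(14, 11, 7) = 7
N (Max): max(8, 1, 4) = 8
O (Max): max(15, 3, 7) = 15
M (Min): min(8, 15, 14) = 8
I (Max): max(7, 8, 14) = 14
Root (Min): min(12, 14, 10) = 10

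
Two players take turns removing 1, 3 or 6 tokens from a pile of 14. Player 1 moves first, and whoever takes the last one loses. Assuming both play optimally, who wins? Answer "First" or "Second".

Positions where the player to move wins (W) vs loses (L):
i:   0  1  2  3  4  5  6  7  8  9 10 11 12 13 14
     W  L  W  L  W  L  W  W  W  W  L  W  L  W  L
Position 14 is L, so the second player wins.

Second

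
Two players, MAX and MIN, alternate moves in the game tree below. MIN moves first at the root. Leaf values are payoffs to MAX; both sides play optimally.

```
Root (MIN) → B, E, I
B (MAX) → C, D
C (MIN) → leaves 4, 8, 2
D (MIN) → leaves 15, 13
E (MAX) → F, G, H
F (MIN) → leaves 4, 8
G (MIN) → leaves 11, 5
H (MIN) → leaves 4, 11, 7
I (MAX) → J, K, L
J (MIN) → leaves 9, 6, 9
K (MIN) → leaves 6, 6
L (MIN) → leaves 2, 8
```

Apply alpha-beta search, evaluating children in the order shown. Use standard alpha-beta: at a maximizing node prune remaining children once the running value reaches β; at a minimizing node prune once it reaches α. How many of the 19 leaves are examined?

C [α=-∞,β=+∞]: v=2
D [α=2,β=+∞]: v=13
B [α=-∞,β=+∞]: v=13
F [α=-∞,β=13]: v=4
G [α=4,β=13]: v=5
H [α=5,β=13]: v=4 after child 1 ≤ α → α-cutoff, skip 2
E [α=-∞,β=13]: v=5
J [α=-∞,β=5]: v=6
I [α=-∞,β=5]: v=6 after child 1 ≥ β → β-cutoff, skip 2
Root [α=-∞,β=+∞]: v=5
Leaves evaluated: 13 of 19.

13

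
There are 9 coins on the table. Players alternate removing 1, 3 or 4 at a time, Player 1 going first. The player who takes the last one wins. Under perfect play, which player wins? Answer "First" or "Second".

Positions where the player to move wins (W) vs loses (L):
i:   0  1  2  3  4  5  6  7  8  9
     L  W  L  W  W  W  W  L  W  L
Position 9 is L, so the second player wins.

Second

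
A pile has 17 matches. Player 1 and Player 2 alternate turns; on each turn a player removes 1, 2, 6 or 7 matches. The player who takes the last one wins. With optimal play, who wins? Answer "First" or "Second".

Positions where the player to move wins (W) vs loses (L):
i:   0  1  2  3  4  5  6  7  8  9 10 11 12 13 14 15 16 17
     L  W  W  L  W  W  W  W  L  W  W  L  W  W  W  W  L  W
Position 17 is W, so the first player wins.

First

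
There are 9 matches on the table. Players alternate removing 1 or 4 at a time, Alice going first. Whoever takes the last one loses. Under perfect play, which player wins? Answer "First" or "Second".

First

Mark each pile size as W (mover wins) or L (mover loses):
i:   0  1  2  3  4  5  6  7  8  9
     W  L  W  L  W  W  L  W  L  W
Position 9 is W, so the first player wins.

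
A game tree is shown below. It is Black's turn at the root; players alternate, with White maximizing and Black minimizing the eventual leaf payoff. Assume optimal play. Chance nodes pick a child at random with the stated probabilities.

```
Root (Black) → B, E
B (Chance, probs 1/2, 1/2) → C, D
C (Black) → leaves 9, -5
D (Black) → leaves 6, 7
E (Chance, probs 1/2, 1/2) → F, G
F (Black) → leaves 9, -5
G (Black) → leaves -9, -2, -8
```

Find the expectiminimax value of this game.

-7

C (Black): min(9, -5) = -5
D (Black): min(6, 7) = 6
B (Chance): 1/2·-5 + 1/2·6 = 0.5
F (Black): min(9, -5) = -5
G (Black): min(-9, -2, -8) = -9
E (Chance): 1/2·-5 + 1/2·-9 = -7
Root (Black): min(0.5, -7) = -7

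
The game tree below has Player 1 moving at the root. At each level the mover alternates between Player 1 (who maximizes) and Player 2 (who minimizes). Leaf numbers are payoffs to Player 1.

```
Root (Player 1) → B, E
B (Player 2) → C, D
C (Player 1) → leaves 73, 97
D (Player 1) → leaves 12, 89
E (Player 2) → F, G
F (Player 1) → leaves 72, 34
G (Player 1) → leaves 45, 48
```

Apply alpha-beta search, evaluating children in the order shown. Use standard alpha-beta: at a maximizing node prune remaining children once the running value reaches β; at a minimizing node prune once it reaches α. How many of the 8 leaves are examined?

6

C [α=-∞,β=+∞]: v=97
D [α=-∞,β=97]: v=89
B [α=-∞,β=+∞]: v=89
F [α=89,β=+∞]: v=72
E [α=89,β=+∞]: v=72 after child 1 ≤ α → α-cutoff, skip 1
Root [α=-∞,β=+∞]: v=89
Leaves evaluated: 6 of 8.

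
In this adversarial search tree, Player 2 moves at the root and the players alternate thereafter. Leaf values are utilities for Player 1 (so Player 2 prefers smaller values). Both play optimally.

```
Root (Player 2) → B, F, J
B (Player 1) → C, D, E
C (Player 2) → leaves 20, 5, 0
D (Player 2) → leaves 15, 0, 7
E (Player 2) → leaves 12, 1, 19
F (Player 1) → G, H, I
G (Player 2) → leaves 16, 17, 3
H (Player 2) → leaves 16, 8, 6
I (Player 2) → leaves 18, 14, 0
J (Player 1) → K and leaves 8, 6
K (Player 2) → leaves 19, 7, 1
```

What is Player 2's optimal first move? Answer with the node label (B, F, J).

C (Player 2): min(20, 5, 0) = 0
D (Player 2): min(15, 0, 7) = 0
E (Player 2): min(12, 1, 19) = 1
B (Player 1): max(0, 0, 1) = 1
G (Player 2): min(16, 17, 3) = 3
H (Player 2): min(16, 8, 6) = 6
I (Player 2): min(18, 14, 0) = 0
F (Player 1): max(3, 6, 0) = 6
K (Player 2): min(19, 7, 1) = 1
J (Player 1): max(1, 8, 6) = 8
Root (Player 2): min(1, 6, 8) = 1
Player 2 picks the child with the lowest value: B (value 1).

B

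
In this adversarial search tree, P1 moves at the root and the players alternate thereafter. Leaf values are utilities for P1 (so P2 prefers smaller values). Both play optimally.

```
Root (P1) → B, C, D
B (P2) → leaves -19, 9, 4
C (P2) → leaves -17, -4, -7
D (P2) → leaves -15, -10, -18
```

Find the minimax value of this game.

-17

B (P2): min(-19, 9, 4) = -19
C (P2): min(-17, -4, -7) = -17
D (P2): min(-15, -10, -18) = -18
Root (P1): max(-19, -17, -18) = -17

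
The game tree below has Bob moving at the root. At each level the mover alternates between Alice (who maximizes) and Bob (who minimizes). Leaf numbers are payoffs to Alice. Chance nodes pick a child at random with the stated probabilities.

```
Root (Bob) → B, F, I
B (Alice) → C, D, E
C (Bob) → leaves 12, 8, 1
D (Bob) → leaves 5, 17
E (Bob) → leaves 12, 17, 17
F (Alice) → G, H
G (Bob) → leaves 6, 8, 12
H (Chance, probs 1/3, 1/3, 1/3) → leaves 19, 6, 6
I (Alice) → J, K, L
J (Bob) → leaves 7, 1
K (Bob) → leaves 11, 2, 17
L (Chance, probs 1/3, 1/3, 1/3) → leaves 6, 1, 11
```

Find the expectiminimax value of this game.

6

C (Bob): min(12, 8, 1) = 1
D (Bob): min(5, 17) = 5
E (Bob): min(12, 17, 17) = 12
B (Alice): max(1, 5, 12) = 12
G (Bob): min(6, 8, 12) = 6
H (Chance): 1/3·19 + 1/3·6 + 1/3·6 = 10.33
F (Alice): max(6, 10.33) = 10.33
J (Bob): min(7, 1) = 1
K (Bob): min(11, 2, 17) = 2
L (Chance): 1/3·6 + 1/3·1 + 1/3·11 = 6
I (Alice): max(1, 2, 6) = 6
Root (Bob): min(12, 10.33, 6) = 6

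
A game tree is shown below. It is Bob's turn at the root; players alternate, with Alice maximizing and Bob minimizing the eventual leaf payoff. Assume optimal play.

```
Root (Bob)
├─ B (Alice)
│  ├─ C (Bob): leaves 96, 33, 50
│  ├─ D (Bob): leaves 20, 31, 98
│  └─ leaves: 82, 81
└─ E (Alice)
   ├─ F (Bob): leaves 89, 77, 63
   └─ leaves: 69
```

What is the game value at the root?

C (Bob): min(96, 33, 50) = 33
D (Bob): min(20, 31, 98) = 20
B (Alice): max(33, 20, 82, 81) = 82
F (Bob): min(89, 77, 63) = 63
E (Alice): max(63, 69) = 69
Root (Bob): min(82, 69) = 69

69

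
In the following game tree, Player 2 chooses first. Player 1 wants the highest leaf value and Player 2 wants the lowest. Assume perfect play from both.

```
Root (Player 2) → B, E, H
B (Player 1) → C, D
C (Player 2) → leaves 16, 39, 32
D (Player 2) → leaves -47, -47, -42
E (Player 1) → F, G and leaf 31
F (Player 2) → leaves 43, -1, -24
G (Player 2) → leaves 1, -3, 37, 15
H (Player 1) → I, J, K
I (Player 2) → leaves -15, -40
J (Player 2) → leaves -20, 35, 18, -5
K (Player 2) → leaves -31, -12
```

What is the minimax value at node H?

-20

I: min(-15, -40) = -40
J: min(-20, 35, 18, -5) = -20
K: min(-31, -12) = -31
H: max(-40, -20, -31) = -20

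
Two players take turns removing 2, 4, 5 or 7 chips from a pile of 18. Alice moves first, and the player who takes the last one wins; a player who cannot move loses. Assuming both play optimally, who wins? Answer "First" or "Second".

Compute winning (W) and losing (L) positions by backward induction:
i:   0  1  2  3  4  5  6  7  8  9 10 11 12 13 14 15 16 17 18
     L  L  W  W  W  W  W  W  W  L  L  W  W  W  W  W  W  W  L
Position 18 is L, so the second player wins.

Second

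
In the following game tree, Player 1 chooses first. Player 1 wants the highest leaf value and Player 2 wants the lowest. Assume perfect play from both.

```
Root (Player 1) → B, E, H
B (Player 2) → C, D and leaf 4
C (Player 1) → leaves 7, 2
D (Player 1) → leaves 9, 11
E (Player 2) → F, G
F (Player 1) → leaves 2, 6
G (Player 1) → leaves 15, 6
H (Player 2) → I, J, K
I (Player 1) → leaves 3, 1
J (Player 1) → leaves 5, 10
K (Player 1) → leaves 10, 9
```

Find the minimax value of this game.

6

C (Player 1): max(7, 2) = 7
D (Player 1): max(9, 11) = 11
B (Player 2): min(7, 11, 4) = 4
F (Player 1): max(2, 6) = 6
G (Player 1): max(15, 6) = 15
E (Player 2): min(6, 15) = 6
I (Player 1): max(3, 1) = 3
J (Player 1): max(5, 10) = 10
K (Player 1): max(10, 9) = 10
H (Player 2): min(3, 10, 10) = 3
Root (Player 1): max(4, 6, 3) = 6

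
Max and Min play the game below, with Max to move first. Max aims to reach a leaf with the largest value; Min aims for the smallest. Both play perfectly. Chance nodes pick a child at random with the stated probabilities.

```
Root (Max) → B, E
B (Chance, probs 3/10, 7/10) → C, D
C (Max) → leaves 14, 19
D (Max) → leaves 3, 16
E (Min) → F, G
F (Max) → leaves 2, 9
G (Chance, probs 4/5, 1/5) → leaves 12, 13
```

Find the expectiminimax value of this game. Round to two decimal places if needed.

C (Max): max(14, 19) = 19
D (Max): max(3, 16) = 16
B (Chance): 3/10·19 + 7/10·16 = 16.9
F (Max): max(2, 9) = 9
G (Chance): 4/5·12 + 1/5·13 = 12.2
E (Min): min(9, 12.2) = 9
Root (Max): max(16.9, 9) = 16.9

16.9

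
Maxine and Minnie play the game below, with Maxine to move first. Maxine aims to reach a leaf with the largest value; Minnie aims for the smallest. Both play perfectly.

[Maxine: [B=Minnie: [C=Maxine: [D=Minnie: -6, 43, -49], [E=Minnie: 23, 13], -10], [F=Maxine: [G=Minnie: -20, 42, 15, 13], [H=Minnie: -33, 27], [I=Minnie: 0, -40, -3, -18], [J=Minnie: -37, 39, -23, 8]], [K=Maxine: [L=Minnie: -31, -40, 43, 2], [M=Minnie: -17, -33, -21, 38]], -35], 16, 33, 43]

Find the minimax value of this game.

D (Minnie): min(-6, 43, -49) = -49
E (Minnie): min(23, 13) = 13
C (Maxine): max(-49, 13, -10) = 13
G (Minnie): min(-20, 42, 15, 13) = -20
H (Minnie): min(-33, 27) = -33
I (Minnie): min(0, -40, -3, -18) = -40
J (Minnie): min(-37, 39, -23, 8) = -37
F (Maxine): max(-20, -33, -40, -37) = -20
L (Minnie): min(-31, -40, 43, 2) = -40
M (Minnie): min(-17, -33, -21, 38) = -33
K (Maxine): max(-40, -33) = -33
B (Minnie): min(13, -20, -33, -35) = -35
Root (Maxine): max(-35, 16, 33, 43) = 43

43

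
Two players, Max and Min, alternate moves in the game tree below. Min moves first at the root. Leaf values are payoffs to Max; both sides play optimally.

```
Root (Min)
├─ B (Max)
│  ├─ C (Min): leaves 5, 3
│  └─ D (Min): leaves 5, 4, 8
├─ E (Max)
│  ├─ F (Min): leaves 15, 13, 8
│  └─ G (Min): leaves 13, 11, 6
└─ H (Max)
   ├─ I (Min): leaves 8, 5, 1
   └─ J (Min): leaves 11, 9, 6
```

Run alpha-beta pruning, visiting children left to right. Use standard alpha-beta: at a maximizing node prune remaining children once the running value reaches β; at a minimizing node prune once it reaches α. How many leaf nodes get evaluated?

C [α=-∞,β=+∞]: v=3
D [α=3,β=+∞]: v=4
B [α=-∞,β=+∞]: v=4
F [α=-∞,β=4]: v=8
E [α=-∞,β=4]: v=8 after child 1 ≥ β → β-cutoff, skip 1
I [α=-∞,β=4]: v=1
J [α=1,β=4]: v=6
H [α=-∞,β=4]: v=6
Root [α=-∞,β=+∞]: v=4
Leaves evaluated: 14 of 17.

14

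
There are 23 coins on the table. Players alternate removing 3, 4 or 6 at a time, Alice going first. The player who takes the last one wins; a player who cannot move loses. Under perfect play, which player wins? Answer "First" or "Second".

First

W/L table (W = player to move can force a win):
i:   0  1  2  3  4  5  6  7  8  9 10 11 12 13 14 15 16 17 18 19 20 21 22 23
     L  L  L  W  W  W  W  W  W  L  L  L  W  W  W  W  W  W  L  L  L  W  W  W
Position 23 is W, so the first player wins.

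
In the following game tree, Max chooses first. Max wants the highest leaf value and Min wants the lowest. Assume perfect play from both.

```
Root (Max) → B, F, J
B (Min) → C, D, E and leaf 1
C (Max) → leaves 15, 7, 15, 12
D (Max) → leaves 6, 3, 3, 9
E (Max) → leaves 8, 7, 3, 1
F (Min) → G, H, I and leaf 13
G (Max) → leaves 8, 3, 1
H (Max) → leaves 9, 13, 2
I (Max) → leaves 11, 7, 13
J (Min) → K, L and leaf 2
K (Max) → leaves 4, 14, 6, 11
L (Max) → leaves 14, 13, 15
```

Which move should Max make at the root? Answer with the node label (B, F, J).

C (Max): max(15, 7, 15, 12) = 15
D (Max): max(6, 3, 3, 9) = 9
E (Max): max(8, 7, 3, 1) = 8
B (Min): min(15, 9, 8, 1) = 1
G (Max): max(8, 3, 1) = 8
H (Max): max(9, 13, 2) = 13
I (Max): max(11, 7, 13) = 13
F (Min): min(8, 13, 13, 13) = 8
K (Max): max(4, 14, 6, 11) = 14
L (Max): max(14, 13, 15) = 15
J (Min): min(14, 15, 2) = 2
Root (Max): max(1, 8, 2) = 8
Max picks the child with the highest value: F (value 8).

F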